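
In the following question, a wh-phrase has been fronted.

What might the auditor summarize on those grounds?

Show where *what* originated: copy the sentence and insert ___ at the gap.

Before movement: The auditor might summarize what on those grounds.
'what' functions as the direct object of 'summarize'. The gap is right after 'summarize'.

What might the auditor summarize ___ on those grounds?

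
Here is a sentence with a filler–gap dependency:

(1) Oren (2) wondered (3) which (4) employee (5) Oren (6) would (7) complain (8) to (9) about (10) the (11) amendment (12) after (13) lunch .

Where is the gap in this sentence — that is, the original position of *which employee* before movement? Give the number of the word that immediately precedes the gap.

8

Underlying clause: Oren would complain to which employee about the amendment after lunch.
'which employee' is the object of the preposition 'to'. Fronting leaves a gap immediately after 'to':
Oren wondered which employee Oren would complain to ___ about the amendment after lunch.
'to' is word 8.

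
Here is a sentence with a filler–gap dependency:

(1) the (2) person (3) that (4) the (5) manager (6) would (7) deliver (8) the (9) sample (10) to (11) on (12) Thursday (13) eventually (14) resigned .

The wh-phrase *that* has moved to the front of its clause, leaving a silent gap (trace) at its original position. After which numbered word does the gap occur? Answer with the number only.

The filler 'that' is interpreted as the object of the preposition 'to' (recipient of 'deliver'). It moves to the left edge, and the trace sits right after 'to':
The person that the manager would deliver the sample to ___ on Thursday eventually resigned.
'to' is word 10.

10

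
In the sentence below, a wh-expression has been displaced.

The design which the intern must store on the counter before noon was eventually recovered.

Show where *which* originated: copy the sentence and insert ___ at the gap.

The filler 'which' is interpreted as the direct object of 'store'. The gap is right after 'store'.

The design which the intern must store ___ on the counter before noon was eventually recovered.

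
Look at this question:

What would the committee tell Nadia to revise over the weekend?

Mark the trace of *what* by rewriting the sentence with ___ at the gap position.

What would the committee tell Nadia to revise ___ over the weekend?

Pre-movement form: The committee would tell Nadia to revise what over the weekend.
'what' functions as the direct object of 'revise'. The gap is right after 'revise'.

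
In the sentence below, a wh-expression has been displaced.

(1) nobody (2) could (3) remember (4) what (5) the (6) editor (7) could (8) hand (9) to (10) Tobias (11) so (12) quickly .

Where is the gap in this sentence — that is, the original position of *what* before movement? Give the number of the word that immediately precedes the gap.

In situ: The editor could hand what to Tobias so quickly.
'what' is the direct object of 'hand'. It moves to the left edge, and the trace sits right after 'hand':
Nobody could remember what the editor could hand ___ to Tobias so quickly.
'hand' is word 8.

8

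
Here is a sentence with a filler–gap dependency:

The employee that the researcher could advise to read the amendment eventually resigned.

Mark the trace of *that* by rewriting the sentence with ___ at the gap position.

'that' is the direct object of 'advise'. The gap is right after 'advise'.

The employee that the researcher could advise ___ to read the amendment eventually resigned.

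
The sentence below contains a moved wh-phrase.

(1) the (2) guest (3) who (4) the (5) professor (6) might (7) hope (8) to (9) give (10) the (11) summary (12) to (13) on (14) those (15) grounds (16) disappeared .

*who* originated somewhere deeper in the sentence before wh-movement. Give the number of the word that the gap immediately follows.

12

The filler 'who' is interpreted as the object of the preposition 'to' (recipient of 'give'). It moves to the left edge, and the trace sits right after 'to':
The guest who the professor might hope to give the summary to ___ on those grounds disappeared.
'to' is word 12.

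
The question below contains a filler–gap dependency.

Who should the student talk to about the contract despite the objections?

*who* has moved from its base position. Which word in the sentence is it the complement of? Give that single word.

to

Before movement: The student should talk to who about the contract despite the objections.
The filler 'who' is interpreted as the object of the preposition 'to'. Wh-movement fronts it, leaving a gap right after 'to':
Who should the student talk to ___ about the contract despite the objections?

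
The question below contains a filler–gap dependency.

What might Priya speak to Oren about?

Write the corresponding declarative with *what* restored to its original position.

'what' is the object of the preposition 'about'. Fronting leaves a gap immediately after 'about':
What might Priya speak to Oren about ___?

Priya might speak to Oren about what.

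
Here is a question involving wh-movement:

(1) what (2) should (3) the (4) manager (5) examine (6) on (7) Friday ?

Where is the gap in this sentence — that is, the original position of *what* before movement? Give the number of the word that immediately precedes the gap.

5

Pre-movement form: The manager should examine what on Friday.
'what' functions as the direct object of 'examine'. Wh-movement fronts it, leaving a gap right after 'examine':
What should the manager examine ___ on Friday?
'examine' is word 5.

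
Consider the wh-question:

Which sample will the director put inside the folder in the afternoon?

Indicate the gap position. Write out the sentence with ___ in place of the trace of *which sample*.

Pre-movement form: The director will put which sample inside the folder in the afternoon.
'which sample' functions as the direct object of 'put'. The gap is right after 'put'.

Which sample will the director put ___ inside the folder in the afternoon?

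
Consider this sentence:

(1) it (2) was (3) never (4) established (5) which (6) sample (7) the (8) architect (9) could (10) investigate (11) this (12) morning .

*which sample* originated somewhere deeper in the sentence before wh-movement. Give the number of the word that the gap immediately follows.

10

In situ: The architect could investigate which sample this morning.
The filler 'which sample' is interpreted as the direct object of 'investigate'. It moves to the left edge, and the trace sits right after 'investigate':
It was never established which sample the architect could investigate ___ this morning.
'investigate' is word 10.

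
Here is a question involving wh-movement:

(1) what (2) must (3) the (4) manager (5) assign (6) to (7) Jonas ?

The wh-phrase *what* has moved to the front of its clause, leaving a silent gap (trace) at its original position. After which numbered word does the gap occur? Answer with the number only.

5

Underlying clause: The manager must assign what to Jonas.
'what' is the direct object of 'assign'. It moves to the left edge, and the trace sits right after 'assign':
What must the manager assign ___ to Jonas?
'assign' is word 5.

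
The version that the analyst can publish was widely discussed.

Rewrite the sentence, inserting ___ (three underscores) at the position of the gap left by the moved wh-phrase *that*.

'that' is the direct object of 'publish'. The gap is right after 'publish'.

The version that the analyst can publish ___ was widely discussed.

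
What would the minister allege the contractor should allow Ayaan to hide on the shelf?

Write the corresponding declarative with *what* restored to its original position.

'what' is the direct object of 'hide'. Fronting leaves a gap immediately after 'hide':
What would the minister allege the contractor should allow Ayaan to hide ___ on the shelf?

The minister would allege the contractor should allow Ayaan to hide what on the shelf.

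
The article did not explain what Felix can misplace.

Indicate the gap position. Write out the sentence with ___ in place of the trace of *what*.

In situ: Felix can misplace what.
'what' is the direct object of 'misplace'. The gap is right after 'misplace'.

The article did not explain what Felix can misplace ___.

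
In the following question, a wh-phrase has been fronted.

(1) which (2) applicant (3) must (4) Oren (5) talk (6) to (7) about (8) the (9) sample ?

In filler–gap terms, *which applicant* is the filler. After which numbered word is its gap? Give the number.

In situ: Oren must talk to which applicant about the sample.
The filler 'which applicant' is interpreted as the object of the preposition 'to'. Fronting leaves a gap immediately after 'to':
Which applicant must Oren talk to ___ about the sample?
'to' is word 6.

6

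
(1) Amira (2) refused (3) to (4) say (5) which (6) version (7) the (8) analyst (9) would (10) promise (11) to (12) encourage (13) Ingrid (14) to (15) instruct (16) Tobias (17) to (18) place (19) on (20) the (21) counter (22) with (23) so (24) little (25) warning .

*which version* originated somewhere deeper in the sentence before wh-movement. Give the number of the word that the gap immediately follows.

In situ: The analyst would promise to encourage Ingrid to instruct Tobias to place which version on the counter with so little warning.
'which version' is the direct object of 'place'. Fronting leaves a gap immediately after 'place':
Amira refused to say which version the analyst would promise to encourage Ingrid to instruct Tobias to place ___ on the counter with so little warning.
'place' is word 18.

18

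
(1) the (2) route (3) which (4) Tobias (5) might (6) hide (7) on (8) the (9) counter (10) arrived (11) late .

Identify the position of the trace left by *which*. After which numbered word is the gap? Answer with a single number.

'which' functions as the direct object of 'hide'. It moves to the left edge, and the trace sits right after 'hide':
The route which Tobias might hide ___ on the counter arrived late.
'hide' is word 6.

6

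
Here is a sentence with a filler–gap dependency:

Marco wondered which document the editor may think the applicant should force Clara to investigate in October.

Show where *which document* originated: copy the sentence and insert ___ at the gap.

Pre-movement form: The editor may think the applicant should force Clara to investigate which document in October.
'which document' is the direct object of 'investigate'. The gap is right after 'investigate'.

Marco wondered which document the editor may think the applicant should force Clara to investigate ___ in October.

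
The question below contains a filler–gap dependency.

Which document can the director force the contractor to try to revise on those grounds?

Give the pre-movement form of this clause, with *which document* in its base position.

The director can force the contractor to try to revise which document on those grounds.

'which document' is the direct object of 'revise'. Fronting leaves a gap immediately after 'revise':
Which document can the director force the contractor to try to revise ___ on those grounds?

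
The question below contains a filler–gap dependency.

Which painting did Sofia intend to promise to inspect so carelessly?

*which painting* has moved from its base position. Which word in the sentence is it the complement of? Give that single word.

inspect

Pre-movement form: Sofia did intend to promise to inspect which painting so carelessly.
'which painting' functions as the direct object of 'inspect'. Fronting leaves a gap immediately after 'inspect':
Which painting did Sofia intend to promise to inspect ___ so carelessly?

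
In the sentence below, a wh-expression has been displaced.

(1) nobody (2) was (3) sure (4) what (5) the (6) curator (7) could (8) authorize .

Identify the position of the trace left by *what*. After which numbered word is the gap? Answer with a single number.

Before movement: The curator could authorize what.
'what' is the direct object of 'authorize'. Wh-movement fronts it, leaving a gap right after 'authorize':
Nobody was sure what the curator could authorize ___.
'authorize' is word 8.

8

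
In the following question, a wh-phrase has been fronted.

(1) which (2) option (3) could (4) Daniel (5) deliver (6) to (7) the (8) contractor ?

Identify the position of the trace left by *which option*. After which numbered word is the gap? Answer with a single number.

5

Pre-movement form: Daniel could deliver which option to the contractor.
'which option' functions as the direct object of 'deliver'. Wh-movement fronts it, leaving a gap right after 'deliver':
Which option could Daniel deliver ___ to the contractor?
'deliver' is word 5.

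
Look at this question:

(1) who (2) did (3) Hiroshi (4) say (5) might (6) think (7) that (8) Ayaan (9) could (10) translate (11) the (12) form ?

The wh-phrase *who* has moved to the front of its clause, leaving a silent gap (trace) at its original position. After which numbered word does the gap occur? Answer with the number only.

Pre-movement form: Hiroshi did say who might think that Ayaan could translate the form.
'who' functions as the subject of the clause embedded under 'say'. Wh-movement fronts it, leaving a gap right after 'say':
Who did Hiroshi say ___ might think that Ayaan could translate the form?
'say' is word 4.

4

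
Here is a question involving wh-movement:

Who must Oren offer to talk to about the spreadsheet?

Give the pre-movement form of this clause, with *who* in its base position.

Oren must offer to talk to who about the spreadsheet.

'who' functions as the object of the preposition 'to'. Fronting leaves a gap immediately after 'to':
Who must Oren offer to talk to ___ about the spreadsheet?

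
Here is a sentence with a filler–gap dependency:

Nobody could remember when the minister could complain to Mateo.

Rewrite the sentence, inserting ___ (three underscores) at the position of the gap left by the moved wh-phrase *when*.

Nobody could remember when the minister could complain to Mateo ___.

Pre-movement form: The minister could complain to Mateo when.
'when' is the temporal adjunct. The gap is right after 'Mateo'.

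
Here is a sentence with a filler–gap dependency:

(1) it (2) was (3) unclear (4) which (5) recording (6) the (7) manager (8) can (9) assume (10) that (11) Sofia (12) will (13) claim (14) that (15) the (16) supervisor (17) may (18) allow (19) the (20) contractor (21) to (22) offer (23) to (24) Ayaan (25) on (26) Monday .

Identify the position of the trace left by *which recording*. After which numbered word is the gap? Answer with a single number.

Pre-movement form: The manager can assume that Sofia will claim that the supervisor may allow the contractor to offer which recording to Ayaan on Monday.
'which recording' functions as the direct object of 'offer'. Wh-movement fronts it, leaving a gap right after 'offer':
It was unclear which recording the manager can assume that Sofia will claim that the supervisor may allow the contractor to offer ___ to Ayaan on Monday.
'offer' is word 22.

22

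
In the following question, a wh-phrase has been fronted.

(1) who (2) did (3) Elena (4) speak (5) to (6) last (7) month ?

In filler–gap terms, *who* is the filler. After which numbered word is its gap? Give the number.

5

Pre-movement form: Elena did speak to who last month.
The filler 'who' is interpreted as the object of the preposition 'to'. Fronting leaves a gap immediately after 'to':
Who did Elena speak to ___ last month?
'to' is word 5.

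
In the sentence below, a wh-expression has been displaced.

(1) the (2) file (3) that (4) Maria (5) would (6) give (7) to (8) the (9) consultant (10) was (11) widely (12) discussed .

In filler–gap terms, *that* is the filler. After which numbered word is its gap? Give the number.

The filler 'that' is interpreted as the direct object of 'give'. It moves to the left edge, and the trace sits right after 'give':
The file that Maria would give ___ to the consultant was widely discussed.
'give' is word 6.

6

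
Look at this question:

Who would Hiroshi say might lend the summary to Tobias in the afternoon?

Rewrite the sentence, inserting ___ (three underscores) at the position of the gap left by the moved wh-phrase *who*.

In situ: Hiroshi would say who might lend the summary to Tobias in the afternoon.
The filler 'who' is interpreted as the subject of the clause embedded under 'say'. The gap is right after 'say'.

Who would Hiroshi say ___ might lend the summary to Tobias in the afternoon?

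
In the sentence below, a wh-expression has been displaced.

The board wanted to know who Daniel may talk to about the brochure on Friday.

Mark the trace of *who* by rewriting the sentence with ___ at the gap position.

The board wanted to know who Daniel may talk to ___ about the brochure on Friday.

Underlying clause: Daniel may talk to who about the brochure on Friday.
'who' functions as the object of the preposition 'to'. The gap is right after 'to'.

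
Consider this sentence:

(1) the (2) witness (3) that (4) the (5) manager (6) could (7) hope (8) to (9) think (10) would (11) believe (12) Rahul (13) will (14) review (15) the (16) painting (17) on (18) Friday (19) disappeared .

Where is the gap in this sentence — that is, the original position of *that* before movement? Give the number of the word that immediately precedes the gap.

9

'that' functions as the subject of the clause embedded under 'think'. Wh-movement fronts it, leaving a gap right after 'think':
The witness that the manager could hope to think ___ would believe Rahul will review the painting on Friday disappeared.
'think' is word 9.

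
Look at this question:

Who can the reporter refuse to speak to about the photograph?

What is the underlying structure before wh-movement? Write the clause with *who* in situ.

The reporter can refuse to speak to who about the photograph.

'who' is the object of the preposition 'to'. It moves to the left edge, and the trace sits right after 'to':
Who can the reporter refuse to speak to ___ about the photograph?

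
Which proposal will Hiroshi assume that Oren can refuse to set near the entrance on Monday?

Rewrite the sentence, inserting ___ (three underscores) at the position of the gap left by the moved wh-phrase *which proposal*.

Before movement: Hiroshi will assume that Oren can refuse to set which proposal near the entrance on Monday.
'which proposal' is the direct object of 'set'. The gap is right after 'set'.

Which proposal will Hiroshi assume that Oren can refuse to set ___ near the entrance on Monday?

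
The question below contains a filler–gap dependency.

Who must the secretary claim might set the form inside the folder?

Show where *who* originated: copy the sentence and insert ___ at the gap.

Pre-movement form: The secretary must claim who might set the form inside the folder.
'who' functions as the subject of the clause embedded under 'claim'. The gap is right after 'claim'.

Who must the secretary claim ___ might set the form inside the folder?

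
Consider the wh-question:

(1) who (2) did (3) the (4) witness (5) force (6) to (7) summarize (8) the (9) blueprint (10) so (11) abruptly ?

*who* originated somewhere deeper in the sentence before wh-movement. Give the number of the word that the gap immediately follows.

5

Underlying clause: The witness did force who to summarize the blueprint so abruptly.
The filler 'who' is interpreted as the direct object of 'force'. Wh-movement fronts it, leaving a gap right after 'force':
Who did the witness force ___ to summarize the blueprint so abruptly?
'force' is word 5.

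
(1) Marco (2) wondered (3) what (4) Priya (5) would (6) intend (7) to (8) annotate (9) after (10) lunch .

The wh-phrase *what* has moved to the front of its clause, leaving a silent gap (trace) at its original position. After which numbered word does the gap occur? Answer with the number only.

In situ: Priya would intend to annotate what after lunch.
'what' is the direct object of 'annotate'. Wh-movement fronts it, leaving a gap right after 'annotate':
Marco wondered what Priya would intend to annotate ___ after lunch.
'annotate' is word 8.

8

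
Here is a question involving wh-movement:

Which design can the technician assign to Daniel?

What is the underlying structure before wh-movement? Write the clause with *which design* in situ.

'which design' functions as the direct object of 'assign'. Fronting leaves a gap immediately after 'assign':
Which design can the technician assign ___ to Daniel?

The technician can assign which design to Daniel.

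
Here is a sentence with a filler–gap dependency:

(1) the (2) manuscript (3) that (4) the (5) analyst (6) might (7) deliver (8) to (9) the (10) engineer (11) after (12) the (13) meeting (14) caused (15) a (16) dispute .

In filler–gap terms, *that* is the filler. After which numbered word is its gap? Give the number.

7

'that' functions as the direct object of 'deliver'. Wh-movement fronts it, leaving a gap right after 'deliver':
The manuscript that the analyst might deliver ___ to the engineer after the meeting caused a dispute.
'deliver' is word 7.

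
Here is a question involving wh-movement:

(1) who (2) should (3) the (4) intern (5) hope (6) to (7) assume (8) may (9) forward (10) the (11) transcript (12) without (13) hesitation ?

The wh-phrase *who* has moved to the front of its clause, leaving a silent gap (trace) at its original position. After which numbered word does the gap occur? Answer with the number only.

Underlying clause: The intern should hope to assume who may forward the transcript without hesitation.
'who' functions as the subject of the clause embedded under 'assume'. Wh-movement fronts it, leaving a gap right after 'assume':
Who should the intern hope to assume ___ may forward the transcript without hesitation?
'assume' is word 7.

7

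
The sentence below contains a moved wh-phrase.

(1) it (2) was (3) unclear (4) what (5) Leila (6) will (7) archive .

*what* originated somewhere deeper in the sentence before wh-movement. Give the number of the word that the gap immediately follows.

In situ: Leila will archive what.
'what' functions as the direct object of 'archive'. Fronting leaves a gap immediately after 'archive':
It was unclear what Leila will archive ___.
'archive' is word 7.

7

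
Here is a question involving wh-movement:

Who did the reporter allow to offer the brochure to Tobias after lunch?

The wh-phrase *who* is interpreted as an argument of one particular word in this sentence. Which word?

Pre-movement form: The reporter did allow who to offer the brochure to Tobias after lunch.
'who' functions as the direct object of 'allow'. Fronting leaves a gap immediately after 'allow':
Who did the reporter allow ___ to offer the brochure to Tobias after lunch?

allow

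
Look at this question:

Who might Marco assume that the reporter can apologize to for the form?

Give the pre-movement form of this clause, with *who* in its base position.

'who' functions as the object of the preposition 'to'. Fronting leaves a gap immediately after 'to':
Who might Marco assume that the reporter can apologize to ___ for the form?

Marco might assume that the reporter can apologize to who for the form.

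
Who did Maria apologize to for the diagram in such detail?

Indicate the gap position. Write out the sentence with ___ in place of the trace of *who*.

Pre-movement form: Maria did apologize to who for the diagram in such detail.
'who' is the object of the preposition 'to'. The gap is right after 'to'.

Who did Maria apologize to ___ for the diagram in such detail?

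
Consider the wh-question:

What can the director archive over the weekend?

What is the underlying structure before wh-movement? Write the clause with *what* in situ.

The director can archive what over the weekend.

The filler 'what' is interpreted as the direct object of 'archive'. Fronting leaves a gap immediately after 'archive':
What can the director archive ___ over the weekend?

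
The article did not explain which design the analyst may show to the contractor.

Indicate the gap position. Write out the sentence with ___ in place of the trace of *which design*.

The article did not explain which design the analyst may show ___ to the contractor.

Before movement: The analyst may show which design to the contractor.
'which design' functions as the direct object of 'show'. The gap is right after 'show'.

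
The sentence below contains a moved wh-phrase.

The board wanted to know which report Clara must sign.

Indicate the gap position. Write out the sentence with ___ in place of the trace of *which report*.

The board wanted to know which report Clara must sign ___.

In situ: Clara must sign which report.
The filler 'which report' is interpreted as the direct object of 'sign'. The gap is right after 'sign'.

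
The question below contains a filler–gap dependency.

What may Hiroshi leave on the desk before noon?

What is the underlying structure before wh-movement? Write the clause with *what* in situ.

Hiroshi may leave what on the desk before noon.

'what' functions as the direct object of 'leave'. It moves to the left edge, and the trace sits right after 'leave':
What may Hiroshi leave ___ on the desk before noon?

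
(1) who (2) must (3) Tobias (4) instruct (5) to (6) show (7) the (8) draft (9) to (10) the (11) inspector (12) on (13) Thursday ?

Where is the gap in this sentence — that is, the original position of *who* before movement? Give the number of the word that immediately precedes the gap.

4

In situ: Tobias must instruct who to show the draft to the inspector on Thursday.
'who' is the direct object of 'instruct'. Fronting leaves a gap immediately after 'instruct':
Who must Tobias instruct ___ to show the draft to the inspector on Thursday?
'instruct' is word 4.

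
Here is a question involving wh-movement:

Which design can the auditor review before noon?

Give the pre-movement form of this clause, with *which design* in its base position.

'which design' is the direct object of 'review'. Fronting leaves a gap immediately after 'review':
Which design can the auditor review ___ before noon?

The auditor can review which design before noon.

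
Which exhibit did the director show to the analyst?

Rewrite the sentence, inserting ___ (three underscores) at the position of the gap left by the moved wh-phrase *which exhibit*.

Which exhibit did the director show ___ to the analyst?

Before movement: The director did show which exhibit to the analyst.
'which exhibit' functions as the direct object of 'show'. The gap is right after 'show'.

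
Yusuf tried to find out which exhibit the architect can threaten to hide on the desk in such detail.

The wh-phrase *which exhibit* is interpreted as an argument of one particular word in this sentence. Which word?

hide

In situ: The architect can threaten to hide which exhibit on the desk in such detail.
'which exhibit' is the direct object of 'hide'. Wh-movement fronts it, leaving a gap right after 'hide':
Yusuf tried to find out which exhibit the architect can threaten to hide ___ on the desk in such detail.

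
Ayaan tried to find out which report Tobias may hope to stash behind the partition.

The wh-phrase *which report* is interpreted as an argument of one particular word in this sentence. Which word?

stash

Underlying clause: Tobias may hope to stash which report behind the partition.
'which report' is the direct object of 'stash'. Fronting leaves a gap immediately after 'stash':
Ayaan tried to find out which report Tobias may hope to stash ___ behind the partition.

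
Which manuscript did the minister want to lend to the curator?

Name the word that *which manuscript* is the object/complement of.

Underlying clause: The minister did want to lend which manuscript to the curator.
The filler 'which manuscript' is interpreted as the direct object of 'lend'. Wh-movement fronts it, leaving a gap right after 'lend':
Which manuscript did the minister want to lend ___ to the curator?

lend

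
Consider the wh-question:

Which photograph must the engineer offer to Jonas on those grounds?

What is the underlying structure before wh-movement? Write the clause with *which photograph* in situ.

The engineer must offer which photograph to Jonas on those grounds.

'which photograph' functions as the direct object of 'offer'. Wh-movement fronts it, leaving a gap right after 'offer':
Which photograph must the engineer offer ___ to Jonas on those grounds?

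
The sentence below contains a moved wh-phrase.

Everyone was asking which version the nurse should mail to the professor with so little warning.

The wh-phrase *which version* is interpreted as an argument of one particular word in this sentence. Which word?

mail

Pre-movement form: The nurse should mail which version to the professor with so little warning.
'which version' functions as the direct object of 'mail'. It moves to the left edge, and the trace sits right after 'mail':
Everyone was asking which version the nurse should mail ___ to the professor with so little warning.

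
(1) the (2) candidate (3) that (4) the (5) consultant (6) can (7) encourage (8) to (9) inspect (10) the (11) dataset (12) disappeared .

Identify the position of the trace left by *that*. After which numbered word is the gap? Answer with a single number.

7

'that' is the direct object of 'encourage'. Fronting leaves a gap immediately after 'encourage':
The candidate that the consultant can encourage ___ to inspect the dataset disappeared.
'encourage' is word 7.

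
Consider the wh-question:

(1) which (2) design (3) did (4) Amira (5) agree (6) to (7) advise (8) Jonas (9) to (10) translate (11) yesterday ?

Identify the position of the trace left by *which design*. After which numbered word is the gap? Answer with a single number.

10

Underlying clause: Amira did agree to advise Jonas to translate which design yesterday.
'which design' is the direct object of 'translate'. It moves to the left edge, and the trace sits right after 'translate':
Which design did Amira agree to advise Jonas to translate ___ yesterday?
'translate' is word 10.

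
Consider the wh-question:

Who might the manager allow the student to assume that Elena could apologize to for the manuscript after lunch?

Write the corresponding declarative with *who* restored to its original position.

'who' functions as the object of the preposition 'to'. Wh-movement fronts it, leaving a gap right after 'to':
Who might the manager allow the student to assume that Elena could apologize to ___ for the manuscript after lunch?

The manager might allow the student to assume that Elena could apologize to who for the manuscript after lunch.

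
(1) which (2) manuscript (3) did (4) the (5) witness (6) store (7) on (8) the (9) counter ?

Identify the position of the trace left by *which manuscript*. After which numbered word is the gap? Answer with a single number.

6

Underlying clause: The witness did store which manuscript on the counter.
'which manuscript' functions as the direct object of 'store'. It moves to the left edge, and the trace sits right after 'store':
Which manuscript did the witness store ___ on the counter?
'store' is word 6.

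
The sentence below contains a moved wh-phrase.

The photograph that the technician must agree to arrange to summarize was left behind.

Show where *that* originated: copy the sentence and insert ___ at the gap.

The photograph that the technician must agree to arrange to summarize ___ was left behind.

'that' functions as the direct object of 'summarize'. The gap is right after 'summarize'.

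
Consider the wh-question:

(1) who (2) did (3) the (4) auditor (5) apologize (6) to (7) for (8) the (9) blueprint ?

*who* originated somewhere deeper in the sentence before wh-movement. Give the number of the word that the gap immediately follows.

In situ: The auditor did apologize to who for the blueprint.
The filler 'who' is interpreted as the object of the preposition 'to'. Fronting leaves a gap immediately after 'to':
Who did the auditor apologize to ___ for the blueprint?
'to' is word 6.

6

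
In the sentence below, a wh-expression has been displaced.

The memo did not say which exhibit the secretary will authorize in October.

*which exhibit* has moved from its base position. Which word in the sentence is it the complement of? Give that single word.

In situ: The secretary will authorize which exhibit in October.
'which exhibit' is the direct object of 'authorize'. Fronting leaves a gap immediately after 'authorize':
The memo did not say which exhibit the secretary will authorize ___ in October.

authorize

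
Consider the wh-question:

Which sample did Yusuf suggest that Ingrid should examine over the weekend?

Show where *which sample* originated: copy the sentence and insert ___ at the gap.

Which sample did Yusuf suggest that Ingrid should examine ___ over the weekend?

Pre-movement form: Yusuf did suggest that Ingrid should examine which sample over the weekend.
'which sample' is the direct object of 'examine'. The gap is right after 'examine'.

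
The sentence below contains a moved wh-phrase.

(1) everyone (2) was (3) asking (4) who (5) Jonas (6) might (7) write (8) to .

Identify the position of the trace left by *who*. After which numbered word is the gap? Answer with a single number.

8

Before movement: Jonas might write to who.
'who' is the object of the preposition 'to'. It moves to the left edge, and the trace sits right after 'to':
Everyone was asking who Jonas might write to ___.
'to' is word 8.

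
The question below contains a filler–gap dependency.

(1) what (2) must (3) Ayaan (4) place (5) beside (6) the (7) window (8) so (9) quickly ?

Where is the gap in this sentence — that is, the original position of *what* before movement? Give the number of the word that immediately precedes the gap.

4

Pre-movement form: Ayaan must place what beside the window so quickly.
'what' functions as the direct object of 'place'. Wh-movement fronts it, leaving a gap right after 'place':
What must Ayaan place ___ beside the window so quickly?
'place' is word 4.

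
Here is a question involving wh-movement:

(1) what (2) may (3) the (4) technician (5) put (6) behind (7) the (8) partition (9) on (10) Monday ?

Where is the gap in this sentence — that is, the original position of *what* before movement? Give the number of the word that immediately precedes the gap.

5

Pre-movement form: The technician may put what behind the partition on Monday.
'what' is the direct object of 'put'. Wh-movement fronts it, leaving a gap right after 'put':
What may the technician put ___ behind the partition on Monday?
'put' is word 5.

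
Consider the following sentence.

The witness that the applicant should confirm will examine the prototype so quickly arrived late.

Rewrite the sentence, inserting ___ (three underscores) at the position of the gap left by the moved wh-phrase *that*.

'that' is the subject of the clause embedded under 'confirm'. The gap is right after 'confirm'.

The witness that the applicant should confirm ___ will examine the prototype so quickly arrived late.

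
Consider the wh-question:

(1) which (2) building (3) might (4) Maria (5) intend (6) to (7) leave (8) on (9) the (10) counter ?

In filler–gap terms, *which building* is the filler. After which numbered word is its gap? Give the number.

Underlying clause: Maria might intend to leave which building on the counter.
The filler 'which building' is interpreted as the direct object of 'leave'. Wh-movement fronts it, leaving a gap right after 'leave':
Which building might Maria intend to leave ___ on the counter?
'leave' is word 7.

7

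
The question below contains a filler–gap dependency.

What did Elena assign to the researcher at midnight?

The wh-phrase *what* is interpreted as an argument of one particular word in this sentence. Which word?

Underlying clause: Elena did assign what to the researcher at midnight.
'what' is the direct object of 'assign'. It moves to the left edge, and the trace sits right after 'assign':
What did Elena assign ___ to the researcher at midnight?

assign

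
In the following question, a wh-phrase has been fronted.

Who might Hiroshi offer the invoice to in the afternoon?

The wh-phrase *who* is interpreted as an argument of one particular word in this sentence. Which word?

to

Before movement: Hiroshi might offer the invoice to who in the afternoon.
'who' functions as the object of the preposition 'to' (recipient of 'offer'). Wh-movement fronts it, leaving a gap right after 'to':
Who might Hiroshi offer the invoice to ___ in the afternoon?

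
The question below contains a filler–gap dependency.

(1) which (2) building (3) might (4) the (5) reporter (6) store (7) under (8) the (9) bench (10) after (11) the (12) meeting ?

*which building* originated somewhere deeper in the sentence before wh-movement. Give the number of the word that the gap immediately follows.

Underlying clause: The reporter might store which building under the bench after the meeting.
The filler 'which building' is interpreted as the direct object of 'store'. Wh-movement fronts it, leaving a gap right after 'store':
Which building might the reporter store ___ under the bench after the meeting?
'store' is word 6.

6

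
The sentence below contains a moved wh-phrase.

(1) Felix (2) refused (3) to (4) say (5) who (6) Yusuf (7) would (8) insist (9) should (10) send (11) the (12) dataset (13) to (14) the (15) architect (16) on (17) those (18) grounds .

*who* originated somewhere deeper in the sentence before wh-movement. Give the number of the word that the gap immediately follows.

8

Before movement: Yusuf would insist who should send the dataset to the architect on those grounds.
'who' is the subject of the clause embedded under 'insist'. Wh-movement fronts it, leaving a gap right after 'insist':
Felix refused to say who Yusuf would insist ___ should send the dataset to the architect on those grounds.
'insist' is word 8.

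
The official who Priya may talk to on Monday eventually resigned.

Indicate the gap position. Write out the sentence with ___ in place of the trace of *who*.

'who' is the object of the preposition 'to'. The gap is right after 'to'.

The official who Priya may talk to ___ on Monday eventually resigned.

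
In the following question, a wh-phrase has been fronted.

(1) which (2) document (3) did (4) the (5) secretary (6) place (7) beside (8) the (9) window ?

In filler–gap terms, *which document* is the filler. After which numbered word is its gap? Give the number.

Pre-movement form: The secretary did place which document beside the window.
'which document' is the direct object of 'place'. Fronting leaves a gap immediately after 'place':
Which document did the secretary place ___ beside the window?
'place' is word 6.

6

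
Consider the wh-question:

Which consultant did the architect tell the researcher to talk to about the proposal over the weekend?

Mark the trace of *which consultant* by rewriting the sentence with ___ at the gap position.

Before movement: The architect did tell the researcher to talk to which consultant about the proposal over the weekend.
The filler 'which consultant' is interpreted as the object of the preposition 'to'. The gap is right after 'to'.

Which consultant did the architect tell the researcher to talk to ___ about the proposal over the weekend?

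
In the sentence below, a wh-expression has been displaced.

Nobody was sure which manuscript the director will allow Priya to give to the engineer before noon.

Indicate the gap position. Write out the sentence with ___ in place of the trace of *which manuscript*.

In situ: The director will allow Priya to give which manuscript to the engineer before noon.
'which manuscript' is the direct object of 'give'. The gap is right after 'give'.

Nobody was sure which manuscript the director will allow Priya to give ___ to the engineer before noon.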